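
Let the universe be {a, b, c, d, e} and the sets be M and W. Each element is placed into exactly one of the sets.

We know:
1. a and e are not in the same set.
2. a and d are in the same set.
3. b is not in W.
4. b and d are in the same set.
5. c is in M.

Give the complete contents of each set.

From (3): b ∉ W.
From (5): c ∈ M.
(4): d matches b: d ∉ W.
Only one set left: b ∈ M.
Only one set left: d ∈ M.
(2): a matches d: a ∈ M.
(1): e ∉ M.
Only one set left: e ∈ W.

M = {a, b, c, d}; W = {e}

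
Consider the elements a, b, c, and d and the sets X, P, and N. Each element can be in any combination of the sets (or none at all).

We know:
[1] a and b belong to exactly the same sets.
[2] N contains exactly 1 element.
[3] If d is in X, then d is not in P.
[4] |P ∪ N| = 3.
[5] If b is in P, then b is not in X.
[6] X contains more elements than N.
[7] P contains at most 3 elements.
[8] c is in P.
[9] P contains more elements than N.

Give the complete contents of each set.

X = {c, d}; P = {a, b, c}; N = {c}

From (8): c ∈ P.
Suppose a ∈ X: no assignment then satisfies all the clues, so a ∉ X.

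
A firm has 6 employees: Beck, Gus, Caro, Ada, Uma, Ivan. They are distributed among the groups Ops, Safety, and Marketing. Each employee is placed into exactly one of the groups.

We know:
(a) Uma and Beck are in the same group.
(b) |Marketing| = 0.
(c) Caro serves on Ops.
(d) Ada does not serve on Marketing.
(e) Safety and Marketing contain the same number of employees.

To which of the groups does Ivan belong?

Ivan: Ops

From (c): Caro ∈ Ops.
From (d): Ada ∉ Marketing.
(b): Marketing already has 0, so the rest are out.
Suppose Ivan ∉ Ops: no assignment then satisfies all the clues, so Ivan ∈ Ops.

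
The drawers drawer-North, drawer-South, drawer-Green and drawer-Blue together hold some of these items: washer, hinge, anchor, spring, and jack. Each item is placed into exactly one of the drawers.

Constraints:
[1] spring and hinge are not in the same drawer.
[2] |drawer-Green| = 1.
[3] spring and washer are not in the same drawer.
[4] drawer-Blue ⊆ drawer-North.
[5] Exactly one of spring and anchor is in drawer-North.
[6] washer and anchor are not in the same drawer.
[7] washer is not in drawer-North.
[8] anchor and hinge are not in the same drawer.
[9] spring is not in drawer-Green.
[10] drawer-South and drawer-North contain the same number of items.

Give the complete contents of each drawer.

drawer-North = {jack, spring}; drawer-South = {hinge, washer}; drawer-Green = {anchor}; drawer-Blue = {}

From (7): washer ∉ drawer-North.
From (9): spring ∉ drawer-Green.
(4) contrapositive: washer ∉ drawer-Blue.
Suppose washer ∉ drawer-South: no assignment then satisfies all the clues, so washer ∈ drawer-South.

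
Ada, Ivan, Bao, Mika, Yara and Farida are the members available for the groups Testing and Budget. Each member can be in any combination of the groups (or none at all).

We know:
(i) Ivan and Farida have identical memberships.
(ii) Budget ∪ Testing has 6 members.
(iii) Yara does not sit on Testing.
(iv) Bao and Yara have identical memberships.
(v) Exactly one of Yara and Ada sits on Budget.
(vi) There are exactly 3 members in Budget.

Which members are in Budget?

From (iii): Yara ∉ Testing.
(iv): Bao matches Yara: Bao ∉ Testing.
Suppose Ada ∈ Budget: no assignment then satisfies all the clues, so Ada ∉ Budget.

Budget = {Bao, Mika, Yara}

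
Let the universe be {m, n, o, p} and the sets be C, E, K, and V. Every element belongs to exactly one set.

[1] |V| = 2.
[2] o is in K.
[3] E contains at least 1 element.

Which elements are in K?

K = {o}

From (2): o ∈ K.
Suppose m ∈ K: no assignment then satisfies all the clues, so m ∉ K.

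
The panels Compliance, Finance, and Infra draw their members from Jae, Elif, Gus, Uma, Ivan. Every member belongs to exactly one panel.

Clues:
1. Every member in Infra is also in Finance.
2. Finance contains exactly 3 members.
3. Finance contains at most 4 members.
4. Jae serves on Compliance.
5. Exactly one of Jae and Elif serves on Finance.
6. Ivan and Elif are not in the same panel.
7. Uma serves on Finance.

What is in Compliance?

From (4): Jae ∈ Compliance.
From (7): Uma ∈ Finance.
(5) (exactly one): Elif ∈ Finance.
(6): Ivan ∉ Finance.
(1) contrapositive: Ivan ∉ Infra.
(2): only 3 candidates remain for Finance, so all are in.
Only one panel left: Ivan ∈ Compliance.

Compliance = {Ivan, Jae}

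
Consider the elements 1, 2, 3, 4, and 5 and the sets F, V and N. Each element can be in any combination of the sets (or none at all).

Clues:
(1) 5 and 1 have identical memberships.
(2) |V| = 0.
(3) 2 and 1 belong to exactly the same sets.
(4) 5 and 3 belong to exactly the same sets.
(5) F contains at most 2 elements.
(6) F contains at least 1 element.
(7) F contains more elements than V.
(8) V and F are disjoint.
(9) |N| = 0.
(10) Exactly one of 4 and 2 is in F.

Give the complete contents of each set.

(2): V already has 0, so the rest are out.
(9): N already has 0, so the rest are out.
Suppose 1 ∈ F: no assignment then satisfies all the clues, so 1 ∉ F.

F = {4}; V = {}; N = {}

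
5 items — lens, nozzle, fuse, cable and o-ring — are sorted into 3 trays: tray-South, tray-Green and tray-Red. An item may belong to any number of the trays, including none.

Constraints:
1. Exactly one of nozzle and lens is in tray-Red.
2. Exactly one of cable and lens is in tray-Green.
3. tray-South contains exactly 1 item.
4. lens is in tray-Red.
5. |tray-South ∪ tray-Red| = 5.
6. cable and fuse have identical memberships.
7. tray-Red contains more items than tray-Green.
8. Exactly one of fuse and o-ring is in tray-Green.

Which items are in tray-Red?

tray-Red = {cable, fuse, lens, o-ring}

From (4): lens ∈ tray-Red.
(1) (exactly one): nozzle ∉ tray-Red.
Suppose fuse ∉ tray-Red: no assignment then satisfies all the clues, so fuse ∈ tray-Red.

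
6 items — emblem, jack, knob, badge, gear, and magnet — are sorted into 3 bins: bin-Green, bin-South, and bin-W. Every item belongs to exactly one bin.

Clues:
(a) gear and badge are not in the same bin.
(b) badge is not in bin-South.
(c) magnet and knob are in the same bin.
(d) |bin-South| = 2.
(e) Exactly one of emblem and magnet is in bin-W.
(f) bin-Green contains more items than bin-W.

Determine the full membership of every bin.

bin-Green = {badge, knob, magnet}; bin-South = {gear, jack}; bin-W = {emblem}

From (b): badge ∉ bin-South.
Suppose emblem ∈ bin-Green: no assignment then satisfies all the clues, so emblem ∉ bin-Green.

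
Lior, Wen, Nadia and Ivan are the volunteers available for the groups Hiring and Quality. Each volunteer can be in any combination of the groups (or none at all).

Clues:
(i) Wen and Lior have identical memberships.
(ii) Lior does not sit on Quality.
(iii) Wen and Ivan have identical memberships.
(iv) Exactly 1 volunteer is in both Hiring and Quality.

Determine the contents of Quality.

From (ii): Lior ∉ Quality.
(i): Wen matches Lior: Wen ∉ Quality.
(iii): Ivan matches Wen: Ivan ∉ Quality.
Suppose Nadia ∉ Quality: no assignment then satisfies all the clues, so Nadia ∈ Quality.

Quality = {Nadia}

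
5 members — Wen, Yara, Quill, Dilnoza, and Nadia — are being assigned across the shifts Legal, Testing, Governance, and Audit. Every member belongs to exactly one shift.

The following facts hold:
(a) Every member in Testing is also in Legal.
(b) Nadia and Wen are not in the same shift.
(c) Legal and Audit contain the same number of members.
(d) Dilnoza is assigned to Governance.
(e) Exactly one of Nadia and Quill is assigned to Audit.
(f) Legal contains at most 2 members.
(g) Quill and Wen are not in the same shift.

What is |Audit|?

1

From (d): Dilnoza ∈ Governance.
Suppose Wen ∈ Testing: no assignment then satisfies all the clues, so Wen ∉ Testing.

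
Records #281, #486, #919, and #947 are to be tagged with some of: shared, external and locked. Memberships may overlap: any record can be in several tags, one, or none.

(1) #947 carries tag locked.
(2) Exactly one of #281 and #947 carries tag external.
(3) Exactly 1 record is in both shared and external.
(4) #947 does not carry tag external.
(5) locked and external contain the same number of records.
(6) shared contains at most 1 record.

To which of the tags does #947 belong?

#947: locked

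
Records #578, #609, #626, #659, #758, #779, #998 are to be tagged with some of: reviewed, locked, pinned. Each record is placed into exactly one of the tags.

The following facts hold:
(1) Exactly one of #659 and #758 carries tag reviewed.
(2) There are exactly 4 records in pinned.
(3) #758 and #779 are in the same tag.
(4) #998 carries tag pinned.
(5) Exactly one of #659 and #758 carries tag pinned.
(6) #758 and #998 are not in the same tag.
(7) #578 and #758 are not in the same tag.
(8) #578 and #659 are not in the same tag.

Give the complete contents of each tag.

reviewed = {#758, #779}; locked = {#578}; pinned = {#609, #626, #659, #998}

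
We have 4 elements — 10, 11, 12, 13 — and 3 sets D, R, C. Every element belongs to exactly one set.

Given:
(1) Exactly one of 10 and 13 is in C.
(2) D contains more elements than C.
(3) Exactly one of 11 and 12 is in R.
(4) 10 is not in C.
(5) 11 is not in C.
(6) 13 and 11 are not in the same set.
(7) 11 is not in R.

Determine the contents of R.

R = {12}

From (4): 10 ∉ C.
From (5): 11 ∉ C.
From (7): 11 ∉ R.
(1) (exactly one): 13 ∈ C.
(3) (exactly one): 12 ∈ R.
Only one set left: 11 ∈ D.
Suppose 10 ∈ R: no assignment then satisfies all the clues, so 10 ∉ R.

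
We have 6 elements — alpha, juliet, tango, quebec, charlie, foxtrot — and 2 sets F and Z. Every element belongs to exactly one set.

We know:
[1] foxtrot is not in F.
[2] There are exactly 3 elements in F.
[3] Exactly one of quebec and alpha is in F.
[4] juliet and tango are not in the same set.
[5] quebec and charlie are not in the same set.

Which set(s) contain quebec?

quebec: Z

From (1): foxtrot ∉ F.
Only one set left: foxtrot ∈ Z.
Suppose quebec ∈ F: no assignment then satisfies all the clues, so quebec ∉ F.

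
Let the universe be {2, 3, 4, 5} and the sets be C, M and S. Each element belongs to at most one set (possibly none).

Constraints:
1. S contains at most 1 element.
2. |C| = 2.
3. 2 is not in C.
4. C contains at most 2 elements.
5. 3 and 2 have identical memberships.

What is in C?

C = {4, 5}

From (3): 2 ∉ C.
(5): 3 matches 2: 3 ∉ C.
(2): only 2 candidates remain for C, so all are in.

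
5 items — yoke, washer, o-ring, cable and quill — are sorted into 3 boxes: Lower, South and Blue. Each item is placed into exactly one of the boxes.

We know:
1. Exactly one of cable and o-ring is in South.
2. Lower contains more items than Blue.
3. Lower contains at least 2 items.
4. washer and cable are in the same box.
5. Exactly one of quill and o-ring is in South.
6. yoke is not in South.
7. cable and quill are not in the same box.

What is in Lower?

Lower = {cable, washer, yoke}

From (6): yoke ∉ South.
Suppose yoke ∉ Lower: no assignment then satisfies all the clues, so yoke ∈ Lower.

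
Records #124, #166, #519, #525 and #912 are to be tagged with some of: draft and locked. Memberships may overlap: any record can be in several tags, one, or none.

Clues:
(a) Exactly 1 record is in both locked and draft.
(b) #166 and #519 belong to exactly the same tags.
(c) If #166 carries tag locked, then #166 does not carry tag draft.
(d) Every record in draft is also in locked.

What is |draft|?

1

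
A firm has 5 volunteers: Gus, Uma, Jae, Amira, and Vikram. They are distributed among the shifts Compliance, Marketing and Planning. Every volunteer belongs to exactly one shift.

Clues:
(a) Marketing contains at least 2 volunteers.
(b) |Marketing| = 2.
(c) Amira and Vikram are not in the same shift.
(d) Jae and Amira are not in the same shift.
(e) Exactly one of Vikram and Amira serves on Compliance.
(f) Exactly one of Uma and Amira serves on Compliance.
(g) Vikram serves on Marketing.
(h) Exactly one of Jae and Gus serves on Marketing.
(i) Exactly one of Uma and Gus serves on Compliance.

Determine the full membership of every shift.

From (g): Vikram ∈ Marketing.
(c): Amira ∉ Marketing.
(e) (exactly one): Amira ∈ Compliance.
(f) (exactly one): Uma ∉ Compliance.
(i) (exactly one): Gus ∈ Compliance.
(d): Jae ∉ Compliance.
(h) (exactly one): Jae ∈ Marketing.
(b): Marketing already has 2, so the rest are out.
Only one shift left: Uma ∈ Planning.

Compliance = {Amira, Gus}; Marketing = {Jae, Vikram}; Planning = {Uma}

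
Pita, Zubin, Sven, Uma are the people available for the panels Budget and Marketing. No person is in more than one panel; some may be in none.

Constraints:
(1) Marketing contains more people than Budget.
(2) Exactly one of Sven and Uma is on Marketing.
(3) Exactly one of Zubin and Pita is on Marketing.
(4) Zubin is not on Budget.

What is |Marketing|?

2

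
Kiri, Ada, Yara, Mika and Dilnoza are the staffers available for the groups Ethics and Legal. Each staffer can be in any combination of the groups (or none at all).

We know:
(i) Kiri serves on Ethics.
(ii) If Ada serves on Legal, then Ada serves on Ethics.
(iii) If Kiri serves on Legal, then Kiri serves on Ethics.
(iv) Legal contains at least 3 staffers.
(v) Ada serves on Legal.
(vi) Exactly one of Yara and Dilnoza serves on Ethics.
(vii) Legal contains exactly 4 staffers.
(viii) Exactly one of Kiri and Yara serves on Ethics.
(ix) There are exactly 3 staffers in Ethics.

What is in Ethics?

Ethics = {Ada, Dilnoza, Kiri}

From (i): Kiri ∈ Ethics.
From (v): Ada ∈ Legal.
(ii): Ada ∈ Ethics.
(viii) (exactly one): Yara ∉ Ethics.
(vi) (exactly one): Dilnoza ∈ Ethics.
(ix): Ethics already has 3, so the rest are out.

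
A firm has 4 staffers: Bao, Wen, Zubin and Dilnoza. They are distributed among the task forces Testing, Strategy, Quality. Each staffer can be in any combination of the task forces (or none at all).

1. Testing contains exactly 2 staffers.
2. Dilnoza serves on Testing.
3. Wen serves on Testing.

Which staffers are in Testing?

Testing = {Dilnoza, Wen}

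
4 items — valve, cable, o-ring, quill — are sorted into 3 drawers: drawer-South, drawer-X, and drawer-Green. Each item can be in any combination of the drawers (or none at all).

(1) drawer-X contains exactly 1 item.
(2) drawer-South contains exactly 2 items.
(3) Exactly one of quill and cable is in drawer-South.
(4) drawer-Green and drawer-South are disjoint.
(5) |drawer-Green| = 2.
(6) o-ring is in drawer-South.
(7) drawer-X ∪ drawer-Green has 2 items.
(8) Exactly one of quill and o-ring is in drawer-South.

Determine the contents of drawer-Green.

From (6): o-ring ∈ drawer-South.
(4) (disjoint): o-ring ∉ drawer-Green.
(8) (exactly one): quill ∉ drawer-South.
(3) (exactly one): cable ∈ drawer-South.
(4) (disjoint): cable ∉ drawer-Green.
(5): only 2 candidates remain for drawer-Green, so all are in.
(2): drawer-South already has 2, so the rest are out.

drawer-Green = {quill, valve}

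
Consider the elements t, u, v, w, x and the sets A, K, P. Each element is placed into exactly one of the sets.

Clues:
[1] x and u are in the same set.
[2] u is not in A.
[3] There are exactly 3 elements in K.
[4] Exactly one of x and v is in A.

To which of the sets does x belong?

x: K

From (2): u ∉ A.
(1): x matches u: x ∉ A.
(4) (exactly one): v ∈ A.
Suppose x ∉ K: no assignment then satisfies all the clues, so x ∈ K.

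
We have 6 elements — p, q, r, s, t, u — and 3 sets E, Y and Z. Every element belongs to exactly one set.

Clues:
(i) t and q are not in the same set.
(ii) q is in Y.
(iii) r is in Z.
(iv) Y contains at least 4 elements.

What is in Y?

Y = {p, q, s, u}

From (ii): q ∈ Y.
From (iii): r ∈ Z.
(i): t ∉ Y.
(iv): only 4 candidates remain for Y, so all are in.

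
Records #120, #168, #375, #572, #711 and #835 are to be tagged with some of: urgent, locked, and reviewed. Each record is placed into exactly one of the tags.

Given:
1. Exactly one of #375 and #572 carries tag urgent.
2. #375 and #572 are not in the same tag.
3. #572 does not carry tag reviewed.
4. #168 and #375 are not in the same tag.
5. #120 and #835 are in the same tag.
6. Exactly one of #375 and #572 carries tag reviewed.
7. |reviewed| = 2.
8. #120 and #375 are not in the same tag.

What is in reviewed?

reviewed = {#375, #711}

From (3): #572 ∉ reviewed.
(6) (exactly one): #375 ∈ reviewed.
(8): #120 ∉ reviewed.
(1) (exactly one): #572 ∈ urgent.
(4): #168 ∉ reviewed.
(5): #835 matches #120: #835 ∉ reviewed.
(7): only 2 candidates remain for reviewed, so all are in.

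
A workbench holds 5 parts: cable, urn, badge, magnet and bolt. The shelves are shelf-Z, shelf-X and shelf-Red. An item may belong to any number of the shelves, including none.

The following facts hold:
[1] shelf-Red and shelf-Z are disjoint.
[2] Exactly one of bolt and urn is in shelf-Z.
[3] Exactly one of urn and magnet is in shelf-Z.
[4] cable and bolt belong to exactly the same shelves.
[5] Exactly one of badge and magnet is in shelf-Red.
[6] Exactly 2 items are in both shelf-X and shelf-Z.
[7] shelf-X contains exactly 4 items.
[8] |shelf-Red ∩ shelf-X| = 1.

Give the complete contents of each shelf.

shelf-Z = {bolt, cable, magnet}; shelf-X = {badge, bolt, cable, urn}; shelf-Red = {badge}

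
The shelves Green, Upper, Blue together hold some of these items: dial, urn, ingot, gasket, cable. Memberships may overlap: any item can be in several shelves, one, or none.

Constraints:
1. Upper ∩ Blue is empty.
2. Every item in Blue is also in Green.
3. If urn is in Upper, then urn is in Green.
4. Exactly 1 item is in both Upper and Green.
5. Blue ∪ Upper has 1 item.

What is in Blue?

Blue = {}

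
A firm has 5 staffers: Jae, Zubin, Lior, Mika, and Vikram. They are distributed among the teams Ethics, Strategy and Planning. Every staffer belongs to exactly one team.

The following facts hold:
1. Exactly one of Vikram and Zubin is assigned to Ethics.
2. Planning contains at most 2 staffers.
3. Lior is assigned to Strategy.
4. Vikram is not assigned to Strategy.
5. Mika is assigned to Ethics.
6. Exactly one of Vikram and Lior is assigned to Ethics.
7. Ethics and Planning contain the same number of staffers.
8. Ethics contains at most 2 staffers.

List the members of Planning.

Planning = {Jae, Zubin}

From (3): Lior ∈ Strategy.
From (4): Vikram ∉ Strategy.
From (5): Mika ∈ Ethics.
(6) (exactly one): Vikram ∈ Ethics.
(8): Ethics already has 2, so the rest are out.
Suppose Jae ∉ Planning: no assignment then satisfies all the clues, so Jae ∈ Planning.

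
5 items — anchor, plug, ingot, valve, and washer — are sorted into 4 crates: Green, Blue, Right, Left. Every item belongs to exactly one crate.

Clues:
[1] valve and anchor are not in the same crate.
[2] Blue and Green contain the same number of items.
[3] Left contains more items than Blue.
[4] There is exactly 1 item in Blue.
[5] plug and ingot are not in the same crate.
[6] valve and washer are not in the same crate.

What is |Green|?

1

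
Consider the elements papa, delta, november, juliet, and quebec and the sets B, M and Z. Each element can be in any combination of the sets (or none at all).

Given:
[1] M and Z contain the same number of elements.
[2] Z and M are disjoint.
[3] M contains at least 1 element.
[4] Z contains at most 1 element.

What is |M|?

1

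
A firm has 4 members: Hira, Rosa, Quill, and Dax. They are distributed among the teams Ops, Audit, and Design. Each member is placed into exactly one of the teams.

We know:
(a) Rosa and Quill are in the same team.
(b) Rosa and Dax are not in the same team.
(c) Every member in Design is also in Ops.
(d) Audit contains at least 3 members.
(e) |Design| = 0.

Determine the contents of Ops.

(e): Design already has 0, so the rest are out.
Suppose Hira ∈ Ops: no assignment then satisfies all the clues, so Hira ∉ Ops.

Ops = {Dax}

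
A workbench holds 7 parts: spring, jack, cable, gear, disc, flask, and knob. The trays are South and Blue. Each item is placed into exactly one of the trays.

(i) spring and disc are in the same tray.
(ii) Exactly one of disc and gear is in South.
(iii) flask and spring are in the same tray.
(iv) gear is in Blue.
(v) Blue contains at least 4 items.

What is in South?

South = {disc, flask, spring}

From (iv): gear ∈ Blue.
(ii) (exactly one): disc ∈ South.
(i): spring matches disc: spring ∈ South.
(iii): flask matches spring: flask ∈ South.
(v): only 4 candidates remain for Blue, so all are in.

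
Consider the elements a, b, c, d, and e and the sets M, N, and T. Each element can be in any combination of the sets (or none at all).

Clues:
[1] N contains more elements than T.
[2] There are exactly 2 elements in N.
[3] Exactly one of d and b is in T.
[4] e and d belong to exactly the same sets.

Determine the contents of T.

T = {b}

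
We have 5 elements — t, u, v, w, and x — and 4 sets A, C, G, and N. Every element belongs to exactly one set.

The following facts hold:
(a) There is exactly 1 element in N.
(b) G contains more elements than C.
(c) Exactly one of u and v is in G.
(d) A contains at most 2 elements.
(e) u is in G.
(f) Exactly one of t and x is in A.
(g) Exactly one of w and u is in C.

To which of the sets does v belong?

v: N

From (e): u ∈ G.
(c) (exactly one): v ∉ G.
(g) (exactly one): w ∈ C.
Suppose v ∈ A: no assignment then satisfies all the clues, so v ∉ A.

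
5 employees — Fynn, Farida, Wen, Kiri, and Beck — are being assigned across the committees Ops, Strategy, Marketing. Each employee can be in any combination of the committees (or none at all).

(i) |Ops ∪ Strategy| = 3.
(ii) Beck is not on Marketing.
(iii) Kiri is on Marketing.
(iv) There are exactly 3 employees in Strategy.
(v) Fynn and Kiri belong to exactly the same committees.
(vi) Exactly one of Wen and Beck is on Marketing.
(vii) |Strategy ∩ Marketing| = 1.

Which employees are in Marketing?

From (ii): Beck ∉ Marketing.
From (iii): Kiri ∈ Marketing.
(v): Fynn matches Kiri: Fynn ∈ Marketing.
(vi) (exactly one): Wen ∈ Marketing.
Suppose Farida ∈ Marketing: no assignment then satisfies all the clues, so Farida ∉ Marketing.

Marketing = {Fynn, Kiri, Wen}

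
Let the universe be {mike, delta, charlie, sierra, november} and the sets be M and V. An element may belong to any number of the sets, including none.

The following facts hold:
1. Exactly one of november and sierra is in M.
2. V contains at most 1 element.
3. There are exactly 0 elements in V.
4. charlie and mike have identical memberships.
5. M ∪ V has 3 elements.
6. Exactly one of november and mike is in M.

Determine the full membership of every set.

M = {charlie, mike, sierra}; V = {}

(3): V already has 0, so the rest are out.
Suppose mike ∉ M: no assignment then satisfies all the clues, so mike ∈ M.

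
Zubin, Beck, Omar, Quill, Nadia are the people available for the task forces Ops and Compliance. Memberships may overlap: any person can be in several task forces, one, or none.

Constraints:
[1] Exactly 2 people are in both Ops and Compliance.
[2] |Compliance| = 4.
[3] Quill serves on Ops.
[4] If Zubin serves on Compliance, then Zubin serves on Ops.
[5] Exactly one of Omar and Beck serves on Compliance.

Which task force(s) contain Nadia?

From (3): Quill ∈ Ops.
Suppose Nadia ∈ Ops: no assignment then satisfies all the clues, so Nadia ∉ Ops.

Nadia: Compliance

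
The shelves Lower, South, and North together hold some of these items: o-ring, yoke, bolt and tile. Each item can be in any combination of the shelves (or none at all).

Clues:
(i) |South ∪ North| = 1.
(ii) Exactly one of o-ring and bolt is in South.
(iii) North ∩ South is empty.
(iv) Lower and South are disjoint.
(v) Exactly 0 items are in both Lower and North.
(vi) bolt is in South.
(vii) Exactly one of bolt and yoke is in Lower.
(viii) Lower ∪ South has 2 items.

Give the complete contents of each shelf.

Lower = {yoke}; South = {bolt}; North = {}

From (vi): bolt ∈ South.
(ii) (exactly one): o-ring ∉ South.
(iii) (disjoint): bolt ∉ North.
(iv) (disjoint): bolt ∉ Lower.
(vii) (exactly one): yoke ∈ Lower.
(iv) (disjoint): yoke ∉ South.
Suppose o-ring ∈ Lower: no assignment then satisfies all the clues, so o-ring ∉ Lower.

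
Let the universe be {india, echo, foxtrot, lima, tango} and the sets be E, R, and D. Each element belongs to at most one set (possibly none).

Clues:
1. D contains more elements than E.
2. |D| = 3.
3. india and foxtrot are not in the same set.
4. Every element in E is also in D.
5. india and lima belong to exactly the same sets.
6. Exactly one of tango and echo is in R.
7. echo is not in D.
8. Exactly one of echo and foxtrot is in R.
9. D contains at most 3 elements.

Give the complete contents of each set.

From (7): echo ∉ D.
(4) contrapositive: echo ∉ E.
Suppose india ∈ E: no assignment then satisfies all the clues, so india ∉ E.

E = {}; R = {echo}; D = {india, lima, tango}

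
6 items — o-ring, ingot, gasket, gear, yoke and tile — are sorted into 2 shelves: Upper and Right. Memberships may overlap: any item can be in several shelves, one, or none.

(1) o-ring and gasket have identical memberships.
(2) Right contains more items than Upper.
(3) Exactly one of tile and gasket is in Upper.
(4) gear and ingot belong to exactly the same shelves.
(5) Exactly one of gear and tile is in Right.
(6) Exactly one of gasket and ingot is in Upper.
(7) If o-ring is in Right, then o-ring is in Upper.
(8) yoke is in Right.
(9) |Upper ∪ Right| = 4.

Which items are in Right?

Right = {gasket, o-ring, tile, yoke}

From (8): yoke ∈ Right.
Suppose o-ring ∉ Right: no assignment then satisfies all the clues, so o-ring ∈ Right.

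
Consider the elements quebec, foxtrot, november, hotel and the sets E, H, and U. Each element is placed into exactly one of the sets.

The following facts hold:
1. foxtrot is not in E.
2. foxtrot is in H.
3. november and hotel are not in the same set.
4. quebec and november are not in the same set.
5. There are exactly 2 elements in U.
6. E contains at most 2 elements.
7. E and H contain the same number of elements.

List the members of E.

E = {november}

From (1): foxtrot ∉ E.
From (2): foxtrot ∈ H.
Suppose quebec ∈ E: no assignment then satisfies all the clues, so quebec ∉ E.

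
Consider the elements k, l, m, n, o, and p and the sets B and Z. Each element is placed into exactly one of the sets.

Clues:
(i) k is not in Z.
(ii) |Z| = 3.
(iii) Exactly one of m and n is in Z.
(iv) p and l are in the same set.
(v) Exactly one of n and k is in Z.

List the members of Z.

From (i): k ∉ Z.
(v) (exactly one): n ∈ Z.
Only one set left: k ∈ B.
(iii) (exactly one): m ∉ Z.
Only one set left: m ∈ B.
Suppose l ∉ Z: no assignment then satisfies all the clues, so l ∈ Z.

Z = {l, n, p}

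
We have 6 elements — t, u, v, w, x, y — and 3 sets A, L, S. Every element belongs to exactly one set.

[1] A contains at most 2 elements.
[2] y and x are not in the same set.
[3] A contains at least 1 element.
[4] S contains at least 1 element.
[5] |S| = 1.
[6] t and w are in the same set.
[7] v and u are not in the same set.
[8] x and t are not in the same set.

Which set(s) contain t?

t: L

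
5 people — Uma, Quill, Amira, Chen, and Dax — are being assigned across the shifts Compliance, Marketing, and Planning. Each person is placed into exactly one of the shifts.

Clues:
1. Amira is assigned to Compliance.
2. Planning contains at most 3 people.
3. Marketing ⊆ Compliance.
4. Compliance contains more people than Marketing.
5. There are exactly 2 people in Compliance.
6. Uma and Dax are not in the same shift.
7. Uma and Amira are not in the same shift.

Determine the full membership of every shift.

Compliance = {Amira, Dax}; Marketing = {}; Planning = {Chen, Quill, Uma}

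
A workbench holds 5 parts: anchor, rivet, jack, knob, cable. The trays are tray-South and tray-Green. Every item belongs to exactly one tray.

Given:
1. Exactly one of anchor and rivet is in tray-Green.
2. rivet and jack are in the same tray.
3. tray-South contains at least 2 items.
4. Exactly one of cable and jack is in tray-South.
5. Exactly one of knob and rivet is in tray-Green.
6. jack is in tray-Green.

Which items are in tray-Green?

From (6): jack ∈ tray-Green.
(2): rivet matches jack: rivet ∉ tray-South.
(2): rivet matches jack: rivet ∈ tray-Green.
(4) (exactly one): cable ∈ tray-South.
(5) (exactly one): knob ∉ tray-Green.
Only one tray left: knob ∈ tray-South.
(1) (exactly one): anchor ∉ tray-Green.
Only one tray left: anchor ∈ tray-South.

tray-Green = {jack, rivet}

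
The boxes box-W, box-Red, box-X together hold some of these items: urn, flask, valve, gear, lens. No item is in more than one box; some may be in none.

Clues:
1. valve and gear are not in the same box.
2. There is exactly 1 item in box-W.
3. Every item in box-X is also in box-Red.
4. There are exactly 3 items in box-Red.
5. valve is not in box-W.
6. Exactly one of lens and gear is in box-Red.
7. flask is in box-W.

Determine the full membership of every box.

box-W = {flask}; box-Red = {lens, urn, valve}; box-X = {}

From (5): valve ∉ box-W.
From (7): flask ∈ box-W.
(2): box-W already has 1, so the rest are out.
Suppose urn ∉ box-Red: no assignment then satisfies all the clues, so urn ∈ box-Red.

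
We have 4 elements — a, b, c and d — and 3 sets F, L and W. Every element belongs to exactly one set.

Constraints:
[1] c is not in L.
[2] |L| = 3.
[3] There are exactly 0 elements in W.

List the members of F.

F = {c}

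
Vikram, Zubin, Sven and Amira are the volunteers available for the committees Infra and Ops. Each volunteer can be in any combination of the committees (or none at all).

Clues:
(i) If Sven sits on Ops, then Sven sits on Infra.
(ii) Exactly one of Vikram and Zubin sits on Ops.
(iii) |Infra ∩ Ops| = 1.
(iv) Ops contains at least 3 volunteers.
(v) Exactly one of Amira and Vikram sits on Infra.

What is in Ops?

Ops = {Amira, Sven, Zubin}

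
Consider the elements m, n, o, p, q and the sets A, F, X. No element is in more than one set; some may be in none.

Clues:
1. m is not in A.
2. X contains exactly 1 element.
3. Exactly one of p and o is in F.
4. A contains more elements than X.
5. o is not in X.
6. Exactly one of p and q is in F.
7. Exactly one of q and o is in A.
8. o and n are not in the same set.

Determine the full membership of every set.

From (1): m ∉ A.
From (5): o ∉ X.
Suppose m ∈ F: no assignment then satisfies all the clues, so m ∉ F.

A = {n, q}; F = {p}; X = {m}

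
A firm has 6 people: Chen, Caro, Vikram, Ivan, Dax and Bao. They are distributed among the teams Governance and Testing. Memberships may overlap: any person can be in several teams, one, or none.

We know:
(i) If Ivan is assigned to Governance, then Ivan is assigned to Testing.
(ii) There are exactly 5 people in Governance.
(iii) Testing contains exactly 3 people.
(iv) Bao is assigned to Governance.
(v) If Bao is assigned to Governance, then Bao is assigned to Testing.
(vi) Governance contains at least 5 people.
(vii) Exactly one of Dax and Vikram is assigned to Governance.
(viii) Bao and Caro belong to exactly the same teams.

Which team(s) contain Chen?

Chen: Governance

From (iv): Bao ∈ Governance.
(v): Bao ∈ Testing.
(viii): Caro matches Bao: Caro ∈ Governance.
(viii): Caro matches Bao: Caro ∈ Testing.
Suppose Chen ∉ Governance: no assignment then satisfies all the clues, so Chen ∈ Governance.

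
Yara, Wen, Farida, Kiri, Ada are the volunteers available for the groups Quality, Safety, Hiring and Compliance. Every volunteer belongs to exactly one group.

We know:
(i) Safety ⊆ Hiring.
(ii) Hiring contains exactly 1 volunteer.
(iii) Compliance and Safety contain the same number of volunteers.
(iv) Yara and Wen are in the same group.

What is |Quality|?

4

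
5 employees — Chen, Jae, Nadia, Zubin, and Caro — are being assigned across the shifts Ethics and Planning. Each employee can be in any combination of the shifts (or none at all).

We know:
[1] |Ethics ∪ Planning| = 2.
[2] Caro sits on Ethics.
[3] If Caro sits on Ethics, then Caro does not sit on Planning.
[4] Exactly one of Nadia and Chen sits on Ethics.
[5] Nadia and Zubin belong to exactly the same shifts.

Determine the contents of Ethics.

Ethics = {Caro, Chen}

From (2): Caro ∈ Ethics.
(3): Caro ∉ Planning.
Suppose Chen ∉ Ethics: no assignment then satisfies all the clues, so Chen ∈ Ethics.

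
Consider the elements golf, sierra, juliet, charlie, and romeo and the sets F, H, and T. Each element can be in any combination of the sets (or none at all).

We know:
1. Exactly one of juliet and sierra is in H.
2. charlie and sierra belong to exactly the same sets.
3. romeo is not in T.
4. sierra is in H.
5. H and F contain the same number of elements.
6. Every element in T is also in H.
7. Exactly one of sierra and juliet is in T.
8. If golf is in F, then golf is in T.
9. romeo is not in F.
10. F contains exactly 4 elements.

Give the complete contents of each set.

From (3): romeo ∉ T.
From (4): sierra ∈ H.
From (9): romeo ∉ F.
(1) (exactly one): juliet ∉ H.
(2): charlie matches sierra: charlie ∈ H.
(6) contrapositive: juliet ∉ T.
(7) (exactly one): sierra ∈ T.
(10): only 4 candidates remain for F, so all are in.
(2): charlie matches sierra: charlie ∈ T.
(8): golf ∈ T.
(6) with golf ∈ T: golf ∈ H.
Suppose romeo ∉ H: no assignment then satisfies all the clues, so romeo ∈ H.

F = {charlie, golf, juliet, sierra}; H = {charlie, golf, romeo, sierra}; T = {charlie, golf, sierra}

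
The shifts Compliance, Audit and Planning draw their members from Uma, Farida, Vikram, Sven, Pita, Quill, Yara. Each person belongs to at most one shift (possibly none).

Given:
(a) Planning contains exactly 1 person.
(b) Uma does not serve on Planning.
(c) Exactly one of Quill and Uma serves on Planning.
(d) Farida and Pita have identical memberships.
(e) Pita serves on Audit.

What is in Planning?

Planning = {Quill}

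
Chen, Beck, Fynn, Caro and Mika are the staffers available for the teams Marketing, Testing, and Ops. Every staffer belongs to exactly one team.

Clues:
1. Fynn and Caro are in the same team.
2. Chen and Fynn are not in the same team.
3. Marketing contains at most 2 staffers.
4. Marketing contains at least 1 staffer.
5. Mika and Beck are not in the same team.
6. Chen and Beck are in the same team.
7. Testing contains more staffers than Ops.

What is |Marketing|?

2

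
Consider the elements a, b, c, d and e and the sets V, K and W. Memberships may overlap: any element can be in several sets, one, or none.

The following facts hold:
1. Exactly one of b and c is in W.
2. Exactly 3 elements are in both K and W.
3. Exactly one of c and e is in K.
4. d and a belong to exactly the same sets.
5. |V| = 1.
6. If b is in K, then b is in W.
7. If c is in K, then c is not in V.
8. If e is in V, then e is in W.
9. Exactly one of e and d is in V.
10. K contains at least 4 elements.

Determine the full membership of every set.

V = {e}; K = {a, b, c, d}; W = {a, b, d, e}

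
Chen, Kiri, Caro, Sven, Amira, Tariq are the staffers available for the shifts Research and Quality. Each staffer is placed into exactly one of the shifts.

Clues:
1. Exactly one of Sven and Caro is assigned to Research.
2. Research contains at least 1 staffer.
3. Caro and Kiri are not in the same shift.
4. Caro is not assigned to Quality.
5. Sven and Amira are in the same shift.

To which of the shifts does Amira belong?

From (4): Caro ∉ Quality.
Only one shift left: Caro ∈ Research.
(1) (exactly one): Sven ∉ Research.
(3): Kiri ∉ Research.
(5): Amira matches Sven: Amira ∉ Research.
Only one shift left: Kiri ∈ Quality.
Only one shift left: Sven ∈ Quality.
Only one shift left: Amira ∈ Quality.

Amira: Quality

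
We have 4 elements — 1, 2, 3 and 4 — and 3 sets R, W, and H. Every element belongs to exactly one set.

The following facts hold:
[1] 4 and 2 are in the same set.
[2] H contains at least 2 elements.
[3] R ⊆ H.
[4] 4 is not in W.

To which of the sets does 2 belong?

2: H

From (4): 4 ∉ W.
(1): 2 matches 4: 2 ∉ W.
Suppose 2 ∈ R: no assignment then satisfies all the clues, so 2 ∉ R.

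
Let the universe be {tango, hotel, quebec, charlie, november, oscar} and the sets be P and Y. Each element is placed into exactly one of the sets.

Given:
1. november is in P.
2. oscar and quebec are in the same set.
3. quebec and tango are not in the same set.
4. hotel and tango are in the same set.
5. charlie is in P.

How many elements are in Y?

2

From (1): november ∈ P.
From (5): charlie ∈ P.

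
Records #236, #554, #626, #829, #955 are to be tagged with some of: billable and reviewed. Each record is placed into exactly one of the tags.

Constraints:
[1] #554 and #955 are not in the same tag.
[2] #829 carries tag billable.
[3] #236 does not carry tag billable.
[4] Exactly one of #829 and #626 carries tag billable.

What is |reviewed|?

From (2): #829 ∈ billable.
From (3): #236 ∉ billable.
(4) (exactly one): #626 ∉ billable.
Only one tag left: #236 ∈ reviewed.
Only one tag left: #626 ∈ reviewed.

3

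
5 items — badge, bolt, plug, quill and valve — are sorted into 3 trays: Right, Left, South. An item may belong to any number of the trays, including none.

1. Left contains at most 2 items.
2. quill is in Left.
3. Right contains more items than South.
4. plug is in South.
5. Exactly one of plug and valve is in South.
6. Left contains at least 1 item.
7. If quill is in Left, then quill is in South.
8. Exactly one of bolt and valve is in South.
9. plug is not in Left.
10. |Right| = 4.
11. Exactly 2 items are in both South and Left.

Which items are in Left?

Left = {bolt, quill}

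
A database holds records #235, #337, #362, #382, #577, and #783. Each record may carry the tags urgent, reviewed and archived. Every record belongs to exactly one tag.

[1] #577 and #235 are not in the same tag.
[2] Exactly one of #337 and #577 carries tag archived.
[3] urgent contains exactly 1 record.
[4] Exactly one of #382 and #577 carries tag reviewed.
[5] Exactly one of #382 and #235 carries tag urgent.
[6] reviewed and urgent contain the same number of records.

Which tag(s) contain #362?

#362: archived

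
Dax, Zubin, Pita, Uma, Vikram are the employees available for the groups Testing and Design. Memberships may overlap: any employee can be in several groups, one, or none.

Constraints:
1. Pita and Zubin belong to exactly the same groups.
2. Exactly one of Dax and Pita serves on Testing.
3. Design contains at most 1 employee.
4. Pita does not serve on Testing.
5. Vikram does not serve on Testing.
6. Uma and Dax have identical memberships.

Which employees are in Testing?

From (4): Pita ∉ Testing.
From (5): Vikram ∉ Testing.
(1): Zubin matches Pita: Zubin ∉ Testing.
(2) (exactly one): Dax ∈ Testing.
(6): Uma matches Dax: Uma ∈ Testing.

Testing = {Dax, Uma}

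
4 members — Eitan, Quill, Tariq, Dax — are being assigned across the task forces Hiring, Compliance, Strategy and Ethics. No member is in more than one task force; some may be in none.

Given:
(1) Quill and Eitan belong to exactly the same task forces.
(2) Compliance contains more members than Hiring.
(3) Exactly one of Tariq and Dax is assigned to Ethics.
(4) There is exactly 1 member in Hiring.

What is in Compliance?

Compliance = {Eitan, Quill}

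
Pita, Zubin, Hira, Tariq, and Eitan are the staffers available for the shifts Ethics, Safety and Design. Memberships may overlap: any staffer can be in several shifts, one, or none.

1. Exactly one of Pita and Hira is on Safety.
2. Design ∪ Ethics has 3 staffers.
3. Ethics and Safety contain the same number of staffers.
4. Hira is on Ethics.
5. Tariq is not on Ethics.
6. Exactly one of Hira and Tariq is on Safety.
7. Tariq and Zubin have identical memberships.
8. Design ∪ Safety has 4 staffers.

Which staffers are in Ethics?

Ethics = {Eitan, Hira, Pita}

From (4): Hira ∈ Ethics.
From (5): Tariq ∉ Ethics.
(7): Zubin matches Tariq: Zubin ∉ Ethics.
Suppose Pita ∉ Ethics: no assignment then satisfies all the clues, so Pita ∈ Ethics.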